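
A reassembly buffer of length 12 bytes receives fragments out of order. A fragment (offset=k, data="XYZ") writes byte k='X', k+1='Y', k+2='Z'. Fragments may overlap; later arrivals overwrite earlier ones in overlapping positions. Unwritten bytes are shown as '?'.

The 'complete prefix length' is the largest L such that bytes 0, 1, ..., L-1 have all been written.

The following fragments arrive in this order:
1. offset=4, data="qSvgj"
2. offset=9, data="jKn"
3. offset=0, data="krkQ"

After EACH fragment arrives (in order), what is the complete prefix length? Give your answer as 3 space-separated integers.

Answer: 0 0 12

Derivation:
Fragment 1: offset=4 data="qSvgj" -> buffer=????qSvgj??? -> prefix_len=0
Fragment 2: offset=9 data="jKn" -> buffer=????qSvgjjKn -> prefix_len=0
Fragment 3: offset=0 data="krkQ" -> buffer=krkQqSvgjjKn -> prefix_len=12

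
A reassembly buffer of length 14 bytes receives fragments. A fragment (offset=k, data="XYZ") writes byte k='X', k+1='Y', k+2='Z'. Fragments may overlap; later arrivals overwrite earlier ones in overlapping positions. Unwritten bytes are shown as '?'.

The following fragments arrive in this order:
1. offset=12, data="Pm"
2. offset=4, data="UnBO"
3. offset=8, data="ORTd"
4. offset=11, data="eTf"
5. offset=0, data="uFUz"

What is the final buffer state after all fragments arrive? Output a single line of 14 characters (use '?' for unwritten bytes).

Fragment 1: offset=12 data="Pm" -> buffer=????????????Pm
Fragment 2: offset=4 data="UnBO" -> buffer=????UnBO????Pm
Fragment 3: offset=8 data="ORTd" -> buffer=????UnBOORTdPm
Fragment 4: offset=11 data="eTf" -> buffer=????UnBOORTeTf
Fragment 5: offset=0 data="uFUz" -> buffer=uFUzUnBOORTeTf

Answer: uFUzUnBOORTeTf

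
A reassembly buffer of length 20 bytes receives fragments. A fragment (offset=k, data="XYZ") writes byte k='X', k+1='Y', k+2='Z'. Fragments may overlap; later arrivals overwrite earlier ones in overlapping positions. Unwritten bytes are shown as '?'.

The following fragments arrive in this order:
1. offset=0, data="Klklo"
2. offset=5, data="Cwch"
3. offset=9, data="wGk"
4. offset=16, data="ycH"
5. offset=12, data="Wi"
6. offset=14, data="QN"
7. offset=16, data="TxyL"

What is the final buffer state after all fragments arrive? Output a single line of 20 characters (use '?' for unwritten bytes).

Answer: KlkloCwchwGkWiQNTxyL

Derivation:
Fragment 1: offset=0 data="Klklo" -> buffer=Klklo???????????????
Fragment 2: offset=5 data="Cwch" -> buffer=KlkloCwch???????????
Fragment 3: offset=9 data="wGk" -> buffer=KlkloCwchwGk????????
Fragment 4: offset=16 data="ycH" -> buffer=KlkloCwchwGk????ycH?
Fragment 5: offset=12 data="Wi" -> buffer=KlkloCwchwGkWi??ycH?
Fragment 6: offset=14 data="QN" -> buffer=KlkloCwchwGkWiQNycH?
Fragment 7: offset=16 data="TxyL" -> buffer=KlkloCwchwGkWiQNTxyL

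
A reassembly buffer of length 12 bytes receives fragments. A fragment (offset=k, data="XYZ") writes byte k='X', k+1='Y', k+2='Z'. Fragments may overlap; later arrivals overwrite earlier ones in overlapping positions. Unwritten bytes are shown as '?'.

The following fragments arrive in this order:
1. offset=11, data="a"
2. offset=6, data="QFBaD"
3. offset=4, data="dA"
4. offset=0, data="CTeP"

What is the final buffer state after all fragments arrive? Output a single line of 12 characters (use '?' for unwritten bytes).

Fragment 1: offset=11 data="a" -> buffer=???????????a
Fragment 2: offset=6 data="QFBaD" -> buffer=??????QFBaDa
Fragment 3: offset=4 data="dA" -> buffer=????dAQFBaDa
Fragment 4: offset=0 data="CTeP" -> buffer=CTePdAQFBaDa

Answer: CTePdAQFBaDa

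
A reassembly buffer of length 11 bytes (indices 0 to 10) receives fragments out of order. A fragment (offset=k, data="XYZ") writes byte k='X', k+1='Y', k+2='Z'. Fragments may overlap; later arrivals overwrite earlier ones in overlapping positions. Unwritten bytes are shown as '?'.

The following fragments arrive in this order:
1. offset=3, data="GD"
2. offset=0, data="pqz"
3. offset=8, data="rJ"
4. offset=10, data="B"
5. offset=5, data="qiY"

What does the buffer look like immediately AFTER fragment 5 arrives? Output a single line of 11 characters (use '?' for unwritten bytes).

Fragment 1: offset=3 data="GD" -> buffer=???GD??????
Fragment 2: offset=0 data="pqz" -> buffer=pqzGD??????
Fragment 3: offset=8 data="rJ" -> buffer=pqzGD???rJ?
Fragment 4: offset=10 data="B" -> buffer=pqzGD???rJB
Fragment 5: offset=5 data="qiY" -> buffer=pqzGDqiYrJB

Answer: pqzGDqiYrJB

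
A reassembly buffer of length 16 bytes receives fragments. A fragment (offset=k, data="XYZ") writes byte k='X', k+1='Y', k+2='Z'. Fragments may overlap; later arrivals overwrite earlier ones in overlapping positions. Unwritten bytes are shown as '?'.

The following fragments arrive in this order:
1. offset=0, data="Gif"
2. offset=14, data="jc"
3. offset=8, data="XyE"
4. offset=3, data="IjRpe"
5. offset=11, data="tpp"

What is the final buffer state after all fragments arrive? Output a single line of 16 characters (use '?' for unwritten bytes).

Fragment 1: offset=0 data="Gif" -> buffer=Gif?????????????
Fragment 2: offset=14 data="jc" -> buffer=Gif???????????jc
Fragment 3: offset=8 data="XyE" -> buffer=Gif?????XyE???jc
Fragment 4: offset=3 data="IjRpe" -> buffer=GifIjRpeXyE???jc
Fragment 5: offset=11 data="tpp" -> buffer=GifIjRpeXyEtppjc

Answer: GifIjRpeXyEtppjc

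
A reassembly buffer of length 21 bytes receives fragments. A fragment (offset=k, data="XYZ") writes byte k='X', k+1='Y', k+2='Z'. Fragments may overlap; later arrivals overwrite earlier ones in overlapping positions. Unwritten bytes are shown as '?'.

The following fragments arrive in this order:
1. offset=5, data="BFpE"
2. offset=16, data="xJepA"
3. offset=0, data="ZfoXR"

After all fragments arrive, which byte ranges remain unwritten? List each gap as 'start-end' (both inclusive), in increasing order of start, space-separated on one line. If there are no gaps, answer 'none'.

Fragment 1: offset=5 len=4
Fragment 2: offset=16 len=5
Fragment 3: offset=0 len=5
Gaps: 9-15

Answer: 9-15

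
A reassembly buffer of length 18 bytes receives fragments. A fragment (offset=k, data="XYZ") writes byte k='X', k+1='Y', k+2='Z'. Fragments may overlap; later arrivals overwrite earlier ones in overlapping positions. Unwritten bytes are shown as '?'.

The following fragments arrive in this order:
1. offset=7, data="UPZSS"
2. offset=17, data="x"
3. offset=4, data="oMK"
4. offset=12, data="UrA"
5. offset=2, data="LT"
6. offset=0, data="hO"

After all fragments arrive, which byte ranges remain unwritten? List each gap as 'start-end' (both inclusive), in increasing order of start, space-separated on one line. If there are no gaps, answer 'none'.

Answer: 15-16

Derivation:
Fragment 1: offset=7 len=5
Fragment 2: offset=17 len=1
Fragment 3: offset=4 len=3
Fragment 4: offset=12 len=3
Fragment 5: offset=2 len=2
Fragment 6: offset=0 len=2
Gaps: 15-16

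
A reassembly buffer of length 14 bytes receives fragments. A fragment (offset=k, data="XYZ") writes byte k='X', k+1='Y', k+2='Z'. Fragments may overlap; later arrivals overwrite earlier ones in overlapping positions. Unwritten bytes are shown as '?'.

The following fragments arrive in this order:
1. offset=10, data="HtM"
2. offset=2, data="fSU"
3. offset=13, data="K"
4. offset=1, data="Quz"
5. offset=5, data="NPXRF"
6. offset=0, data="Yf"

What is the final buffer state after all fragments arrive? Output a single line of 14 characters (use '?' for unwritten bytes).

Fragment 1: offset=10 data="HtM" -> buffer=??????????HtM?
Fragment 2: offset=2 data="fSU" -> buffer=??fSU?????HtM?
Fragment 3: offset=13 data="K" -> buffer=??fSU?????HtMK
Fragment 4: offset=1 data="Quz" -> buffer=?QuzU?????HtMK
Fragment 5: offset=5 data="NPXRF" -> buffer=?QuzUNPXRFHtMK
Fragment 6: offset=0 data="Yf" -> buffer=YfuzUNPXRFHtMK

Answer: YfuzUNPXRFHtMK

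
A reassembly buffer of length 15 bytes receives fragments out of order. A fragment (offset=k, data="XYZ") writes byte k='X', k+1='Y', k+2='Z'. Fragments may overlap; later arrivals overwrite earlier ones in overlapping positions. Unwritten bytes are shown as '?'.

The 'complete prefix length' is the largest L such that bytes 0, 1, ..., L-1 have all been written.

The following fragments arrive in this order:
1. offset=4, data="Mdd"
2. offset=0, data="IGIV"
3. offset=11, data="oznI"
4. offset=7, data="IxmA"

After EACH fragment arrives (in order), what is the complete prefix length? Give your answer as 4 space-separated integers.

Fragment 1: offset=4 data="Mdd" -> buffer=????Mdd???????? -> prefix_len=0
Fragment 2: offset=0 data="IGIV" -> buffer=IGIVMdd???????? -> prefix_len=7
Fragment 3: offset=11 data="oznI" -> buffer=IGIVMdd????oznI -> prefix_len=7
Fragment 4: offset=7 data="IxmA" -> buffer=IGIVMddIxmAoznI -> prefix_len=15

Answer: 0 7 7 15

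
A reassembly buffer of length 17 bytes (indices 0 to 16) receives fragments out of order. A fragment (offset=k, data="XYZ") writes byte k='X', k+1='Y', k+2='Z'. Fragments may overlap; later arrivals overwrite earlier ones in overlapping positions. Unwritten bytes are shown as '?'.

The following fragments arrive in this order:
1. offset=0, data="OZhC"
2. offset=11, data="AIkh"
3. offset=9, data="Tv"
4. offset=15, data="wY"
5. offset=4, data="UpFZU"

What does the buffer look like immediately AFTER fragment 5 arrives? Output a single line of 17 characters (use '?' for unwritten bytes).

Answer: OZhCUpFZUTvAIkhwY

Derivation:
Fragment 1: offset=0 data="OZhC" -> buffer=OZhC?????????????
Fragment 2: offset=11 data="AIkh" -> buffer=OZhC???????AIkh??
Fragment 3: offset=9 data="Tv" -> buffer=OZhC?????TvAIkh??
Fragment 4: offset=15 data="wY" -> buffer=OZhC?????TvAIkhwY
Fragment 5: offset=4 data="UpFZU" -> buffer=OZhCUpFZUTvAIkhwY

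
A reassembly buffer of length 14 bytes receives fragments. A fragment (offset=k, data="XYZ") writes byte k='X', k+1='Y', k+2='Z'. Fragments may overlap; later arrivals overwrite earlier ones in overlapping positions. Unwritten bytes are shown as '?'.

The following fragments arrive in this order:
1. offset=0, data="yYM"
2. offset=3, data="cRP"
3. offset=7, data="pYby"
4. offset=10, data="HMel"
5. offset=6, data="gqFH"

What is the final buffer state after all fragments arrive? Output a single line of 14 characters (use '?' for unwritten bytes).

Fragment 1: offset=0 data="yYM" -> buffer=yYM???????????
Fragment 2: offset=3 data="cRP" -> buffer=yYMcRP????????
Fragment 3: offset=7 data="pYby" -> buffer=yYMcRP?pYby???
Fragment 4: offset=10 data="HMel" -> buffer=yYMcRP?pYbHMel
Fragment 5: offset=6 data="gqFH" -> buffer=yYMcRPgqFHHMel

Answer: yYMcRPgqFHHMel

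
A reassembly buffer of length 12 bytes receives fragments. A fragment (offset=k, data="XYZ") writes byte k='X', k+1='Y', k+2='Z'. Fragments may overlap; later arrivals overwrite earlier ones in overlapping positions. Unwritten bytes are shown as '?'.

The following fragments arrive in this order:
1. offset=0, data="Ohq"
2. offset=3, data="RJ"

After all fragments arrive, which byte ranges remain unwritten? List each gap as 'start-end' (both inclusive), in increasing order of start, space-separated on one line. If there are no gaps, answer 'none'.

Answer: 5-11

Derivation:
Fragment 1: offset=0 len=3
Fragment 2: offset=3 len=2
Gaps: 5-11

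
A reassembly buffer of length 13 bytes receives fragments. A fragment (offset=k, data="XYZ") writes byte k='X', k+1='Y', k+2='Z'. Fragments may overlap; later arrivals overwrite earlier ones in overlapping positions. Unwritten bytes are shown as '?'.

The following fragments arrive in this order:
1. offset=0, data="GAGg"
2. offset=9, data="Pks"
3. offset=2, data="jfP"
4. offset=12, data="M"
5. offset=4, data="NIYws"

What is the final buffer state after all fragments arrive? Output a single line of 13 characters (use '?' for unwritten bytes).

Fragment 1: offset=0 data="GAGg" -> buffer=GAGg?????????
Fragment 2: offset=9 data="Pks" -> buffer=GAGg?????Pks?
Fragment 3: offset=2 data="jfP" -> buffer=GAjfP????Pks?
Fragment 4: offset=12 data="M" -> buffer=GAjfP????PksM
Fragment 5: offset=4 data="NIYws" -> buffer=GAjfNIYwsPksM

Answer: GAjfNIYwsPksM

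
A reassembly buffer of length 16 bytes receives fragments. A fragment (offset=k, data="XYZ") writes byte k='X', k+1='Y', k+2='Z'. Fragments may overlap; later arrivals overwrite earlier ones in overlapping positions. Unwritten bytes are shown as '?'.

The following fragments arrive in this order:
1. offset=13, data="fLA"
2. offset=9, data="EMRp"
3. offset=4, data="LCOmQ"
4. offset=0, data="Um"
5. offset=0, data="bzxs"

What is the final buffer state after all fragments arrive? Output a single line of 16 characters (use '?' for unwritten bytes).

Fragment 1: offset=13 data="fLA" -> buffer=?????????????fLA
Fragment 2: offset=9 data="EMRp" -> buffer=?????????EMRpfLA
Fragment 3: offset=4 data="LCOmQ" -> buffer=????LCOmQEMRpfLA
Fragment 4: offset=0 data="Um" -> buffer=Um??LCOmQEMRpfLA
Fragment 5: offset=0 data="bzxs" -> buffer=bzxsLCOmQEMRpfLA

Answer: bzxsLCOmQEMRpfLA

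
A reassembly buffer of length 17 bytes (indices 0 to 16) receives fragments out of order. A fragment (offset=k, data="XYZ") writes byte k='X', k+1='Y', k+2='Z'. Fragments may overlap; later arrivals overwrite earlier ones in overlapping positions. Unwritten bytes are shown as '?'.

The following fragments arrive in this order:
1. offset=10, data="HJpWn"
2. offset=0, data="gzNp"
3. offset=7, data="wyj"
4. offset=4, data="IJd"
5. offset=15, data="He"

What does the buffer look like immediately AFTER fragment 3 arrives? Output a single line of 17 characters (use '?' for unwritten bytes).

Fragment 1: offset=10 data="HJpWn" -> buffer=??????????HJpWn??
Fragment 2: offset=0 data="gzNp" -> buffer=gzNp??????HJpWn??
Fragment 3: offset=7 data="wyj" -> buffer=gzNp???wyjHJpWn??

Answer: gzNp???wyjHJpWn??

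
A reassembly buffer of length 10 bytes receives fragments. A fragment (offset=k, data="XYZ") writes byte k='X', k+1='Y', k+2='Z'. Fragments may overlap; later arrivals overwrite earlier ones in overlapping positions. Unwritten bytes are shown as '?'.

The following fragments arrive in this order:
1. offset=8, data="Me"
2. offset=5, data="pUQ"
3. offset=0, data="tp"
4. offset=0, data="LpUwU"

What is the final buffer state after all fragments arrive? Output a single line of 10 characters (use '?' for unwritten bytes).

Fragment 1: offset=8 data="Me" -> buffer=????????Me
Fragment 2: offset=5 data="pUQ" -> buffer=?????pUQMe
Fragment 3: offset=0 data="tp" -> buffer=tp???pUQMe
Fragment 4: offset=0 data="LpUwU" -> buffer=LpUwUpUQMe

Answer: LpUwUpUQMe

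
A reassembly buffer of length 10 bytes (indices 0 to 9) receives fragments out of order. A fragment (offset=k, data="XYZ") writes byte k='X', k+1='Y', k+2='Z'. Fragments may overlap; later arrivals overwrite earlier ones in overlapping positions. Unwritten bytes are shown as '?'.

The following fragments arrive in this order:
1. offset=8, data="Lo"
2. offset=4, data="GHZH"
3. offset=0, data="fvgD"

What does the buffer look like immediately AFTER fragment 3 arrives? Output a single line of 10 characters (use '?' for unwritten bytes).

Answer: fvgDGHZHLo

Derivation:
Fragment 1: offset=8 data="Lo" -> buffer=????????Lo
Fragment 2: offset=4 data="GHZH" -> buffer=????GHZHLo
Fragment 3: offset=0 data="fvgD" -> buffer=fvgDGHZHLo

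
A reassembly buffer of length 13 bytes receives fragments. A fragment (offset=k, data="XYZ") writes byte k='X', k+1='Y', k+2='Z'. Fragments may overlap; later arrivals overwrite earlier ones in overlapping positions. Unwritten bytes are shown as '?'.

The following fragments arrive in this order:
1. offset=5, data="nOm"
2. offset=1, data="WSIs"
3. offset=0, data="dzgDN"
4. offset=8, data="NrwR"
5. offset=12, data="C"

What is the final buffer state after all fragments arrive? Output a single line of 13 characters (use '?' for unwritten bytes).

Fragment 1: offset=5 data="nOm" -> buffer=?????nOm?????
Fragment 2: offset=1 data="WSIs" -> buffer=?WSIsnOm?????
Fragment 3: offset=0 data="dzgDN" -> buffer=dzgDNnOm?????
Fragment 4: offset=8 data="NrwR" -> buffer=dzgDNnOmNrwR?
Fragment 5: offset=12 data="C" -> buffer=dzgDNnOmNrwRC

Answer: dzgDNnOmNrwRC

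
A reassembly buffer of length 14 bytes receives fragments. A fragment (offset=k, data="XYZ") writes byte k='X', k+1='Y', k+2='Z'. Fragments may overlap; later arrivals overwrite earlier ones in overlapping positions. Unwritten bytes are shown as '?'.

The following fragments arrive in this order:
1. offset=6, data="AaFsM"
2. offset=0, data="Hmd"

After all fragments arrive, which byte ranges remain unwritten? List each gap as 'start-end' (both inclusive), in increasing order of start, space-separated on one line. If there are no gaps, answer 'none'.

Fragment 1: offset=6 len=5
Fragment 2: offset=0 len=3
Gaps: 3-5 11-13

Answer: 3-5 11-13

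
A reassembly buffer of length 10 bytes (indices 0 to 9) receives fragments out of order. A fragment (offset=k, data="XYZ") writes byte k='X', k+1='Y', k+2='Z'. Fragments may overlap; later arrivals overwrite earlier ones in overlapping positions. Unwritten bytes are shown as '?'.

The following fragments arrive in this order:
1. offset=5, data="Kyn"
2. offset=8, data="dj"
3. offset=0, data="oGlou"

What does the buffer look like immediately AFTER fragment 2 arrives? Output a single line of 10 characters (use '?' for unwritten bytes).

Answer: ?????Kyndj

Derivation:
Fragment 1: offset=5 data="Kyn" -> buffer=?????Kyn??
Fragment 2: offset=8 data="dj" -> buffer=?????Kyndj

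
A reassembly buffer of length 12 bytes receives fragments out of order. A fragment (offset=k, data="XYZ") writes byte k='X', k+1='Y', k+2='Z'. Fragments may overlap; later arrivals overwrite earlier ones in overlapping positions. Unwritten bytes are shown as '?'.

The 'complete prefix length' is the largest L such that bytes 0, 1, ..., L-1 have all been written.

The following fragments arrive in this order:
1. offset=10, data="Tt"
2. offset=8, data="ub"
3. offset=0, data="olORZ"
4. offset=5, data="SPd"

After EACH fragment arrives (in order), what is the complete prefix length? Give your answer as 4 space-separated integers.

Answer: 0 0 5 12

Derivation:
Fragment 1: offset=10 data="Tt" -> buffer=??????????Tt -> prefix_len=0
Fragment 2: offset=8 data="ub" -> buffer=????????ubTt -> prefix_len=0
Fragment 3: offset=0 data="olORZ" -> buffer=olORZ???ubTt -> prefix_len=5
Fragment 4: offset=5 data="SPd" -> buffer=olORZSPdubTt -> prefix_len=12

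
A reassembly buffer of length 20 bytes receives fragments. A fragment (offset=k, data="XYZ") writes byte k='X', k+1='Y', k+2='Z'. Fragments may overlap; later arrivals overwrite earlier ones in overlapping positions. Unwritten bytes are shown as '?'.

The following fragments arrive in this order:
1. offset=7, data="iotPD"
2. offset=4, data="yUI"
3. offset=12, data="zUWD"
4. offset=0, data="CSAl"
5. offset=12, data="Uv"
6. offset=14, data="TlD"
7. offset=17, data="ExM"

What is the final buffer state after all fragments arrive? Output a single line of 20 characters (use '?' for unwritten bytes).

Answer: CSAlyUIiotPDUvTlDExM

Derivation:
Fragment 1: offset=7 data="iotPD" -> buffer=???????iotPD????????
Fragment 2: offset=4 data="yUI" -> buffer=????yUIiotPD????????
Fragment 3: offset=12 data="zUWD" -> buffer=????yUIiotPDzUWD????
Fragment 4: offset=0 data="CSAl" -> buffer=CSAlyUIiotPDzUWD????
Fragment 5: offset=12 data="Uv" -> buffer=CSAlyUIiotPDUvWD????
Fragment 6: offset=14 data="TlD" -> buffer=CSAlyUIiotPDUvTlD???
Fragment 7: offset=17 data="ExM" -> buffer=CSAlyUIiotPDUvTlDExM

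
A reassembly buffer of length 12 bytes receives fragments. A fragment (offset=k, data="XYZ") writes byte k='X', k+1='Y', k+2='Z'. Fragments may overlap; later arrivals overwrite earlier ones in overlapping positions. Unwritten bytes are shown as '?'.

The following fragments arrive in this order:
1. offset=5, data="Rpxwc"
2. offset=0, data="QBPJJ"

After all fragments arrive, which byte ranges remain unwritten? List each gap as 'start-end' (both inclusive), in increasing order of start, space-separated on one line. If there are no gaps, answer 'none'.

Answer: 10-11

Derivation:
Fragment 1: offset=5 len=5
Fragment 2: offset=0 len=5
Gaps: 10-11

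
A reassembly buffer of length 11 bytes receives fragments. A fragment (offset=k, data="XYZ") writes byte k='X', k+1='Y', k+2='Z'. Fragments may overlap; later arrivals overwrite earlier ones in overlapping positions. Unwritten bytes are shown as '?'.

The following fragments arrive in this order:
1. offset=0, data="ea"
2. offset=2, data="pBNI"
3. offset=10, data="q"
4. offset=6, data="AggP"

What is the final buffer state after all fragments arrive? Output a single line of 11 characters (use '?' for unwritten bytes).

Fragment 1: offset=0 data="ea" -> buffer=ea?????????
Fragment 2: offset=2 data="pBNI" -> buffer=eapBNI?????
Fragment 3: offset=10 data="q" -> buffer=eapBNI????q
Fragment 4: offset=6 data="AggP" -> buffer=eapBNIAggPq

Answer: eapBNIAggPq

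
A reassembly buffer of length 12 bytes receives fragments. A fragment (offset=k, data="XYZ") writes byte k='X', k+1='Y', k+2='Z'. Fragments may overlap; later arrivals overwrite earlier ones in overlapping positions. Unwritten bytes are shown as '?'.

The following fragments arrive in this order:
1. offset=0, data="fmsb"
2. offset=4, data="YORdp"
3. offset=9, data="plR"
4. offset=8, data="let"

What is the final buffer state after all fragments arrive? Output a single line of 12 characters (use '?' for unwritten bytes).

Fragment 1: offset=0 data="fmsb" -> buffer=fmsb????????
Fragment 2: offset=4 data="YORdp" -> buffer=fmsbYORdp???
Fragment 3: offset=9 data="plR" -> buffer=fmsbYORdpplR
Fragment 4: offset=8 data="let" -> buffer=fmsbYORdletR

Answer: fmsbYORdletR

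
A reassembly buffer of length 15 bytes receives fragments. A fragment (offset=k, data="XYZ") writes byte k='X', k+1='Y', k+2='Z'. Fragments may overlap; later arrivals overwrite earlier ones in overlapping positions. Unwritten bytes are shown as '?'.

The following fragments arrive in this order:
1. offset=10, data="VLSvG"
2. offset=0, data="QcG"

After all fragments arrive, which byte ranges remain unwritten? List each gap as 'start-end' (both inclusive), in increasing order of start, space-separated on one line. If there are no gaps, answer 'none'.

Answer: 3-9

Derivation:
Fragment 1: offset=10 len=5
Fragment 2: offset=0 len=3
Gaps: 3-9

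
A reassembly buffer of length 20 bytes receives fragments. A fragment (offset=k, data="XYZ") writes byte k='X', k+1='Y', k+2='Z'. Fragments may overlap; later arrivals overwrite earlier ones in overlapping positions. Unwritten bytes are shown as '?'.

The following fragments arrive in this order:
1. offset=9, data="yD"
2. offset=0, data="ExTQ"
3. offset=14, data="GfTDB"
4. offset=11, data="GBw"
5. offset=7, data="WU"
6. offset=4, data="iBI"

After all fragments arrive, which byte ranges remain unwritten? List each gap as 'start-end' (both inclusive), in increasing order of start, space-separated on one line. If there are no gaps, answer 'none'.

Fragment 1: offset=9 len=2
Fragment 2: offset=0 len=4
Fragment 3: offset=14 len=5
Fragment 4: offset=11 len=3
Fragment 5: offset=7 len=2
Fragment 6: offset=4 len=3
Gaps: 19-19

Answer: 19-19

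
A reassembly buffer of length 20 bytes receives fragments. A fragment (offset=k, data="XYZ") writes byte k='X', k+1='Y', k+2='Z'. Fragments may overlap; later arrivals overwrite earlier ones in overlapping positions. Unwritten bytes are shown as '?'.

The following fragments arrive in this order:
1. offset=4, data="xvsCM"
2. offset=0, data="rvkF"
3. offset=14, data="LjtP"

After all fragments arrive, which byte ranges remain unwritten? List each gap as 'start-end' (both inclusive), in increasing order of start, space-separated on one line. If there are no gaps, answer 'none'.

Answer: 9-13 18-19

Derivation:
Fragment 1: offset=4 len=5
Fragment 2: offset=0 len=4
Fragment 3: offset=14 len=4
Gaps: 9-13 18-19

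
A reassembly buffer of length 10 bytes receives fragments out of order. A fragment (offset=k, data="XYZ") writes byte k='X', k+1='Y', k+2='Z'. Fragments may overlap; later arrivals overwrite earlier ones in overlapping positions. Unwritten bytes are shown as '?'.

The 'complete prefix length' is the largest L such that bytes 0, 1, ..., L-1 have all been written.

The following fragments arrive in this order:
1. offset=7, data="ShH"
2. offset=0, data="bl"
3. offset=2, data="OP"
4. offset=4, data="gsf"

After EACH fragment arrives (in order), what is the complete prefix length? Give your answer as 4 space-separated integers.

Fragment 1: offset=7 data="ShH" -> buffer=???????ShH -> prefix_len=0
Fragment 2: offset=0 data="bl" -> buffer=bl?????ShH -> prefix_len=2
Fragment 3: offset=2 data="OP" -> buffer=blOP???ShH -> prefix_len=4
Fragment 4: offset=4 data="gsf" -> buffer=blOPgsfShH -> prefix_len=10

Answer: 0 2 4 10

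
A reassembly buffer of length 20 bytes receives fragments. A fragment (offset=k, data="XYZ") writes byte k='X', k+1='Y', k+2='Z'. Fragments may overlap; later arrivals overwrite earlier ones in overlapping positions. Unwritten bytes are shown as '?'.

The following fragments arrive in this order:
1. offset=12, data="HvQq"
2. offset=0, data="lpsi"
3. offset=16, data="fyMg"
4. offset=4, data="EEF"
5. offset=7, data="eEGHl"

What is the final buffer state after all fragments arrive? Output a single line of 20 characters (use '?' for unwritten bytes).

Fragment 1: offset=12 data="HvQq" -> buffer=????????????HvQq????
Fragment 2: offset=0 data="lpsi" -> buffer=lpsi????????HvQq????
Fragment 3: offset=16 data="fyMg" -> buffer=lpsi????????HvQqfyMg
Fragment 4: offset=4 data="EEF" -> buffer=lpsiEEF?????HvQqfyMg
Fragment 5: offset=7 data="eEGHl" -> buffer=lpsiEEFeEGHlHvQqfyMg

Answer: lpsiEEFeEGHlHvQqfyMg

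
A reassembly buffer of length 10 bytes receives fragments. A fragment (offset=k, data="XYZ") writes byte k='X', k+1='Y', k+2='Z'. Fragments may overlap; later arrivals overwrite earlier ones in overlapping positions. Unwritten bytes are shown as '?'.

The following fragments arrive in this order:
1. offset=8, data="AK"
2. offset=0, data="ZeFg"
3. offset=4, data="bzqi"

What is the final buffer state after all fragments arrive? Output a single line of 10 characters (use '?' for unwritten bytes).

Fragment 1: offset=8 data="AK" -> buffer=????????AK
Fragment 2: offset=0 data="ZeFg" -> buffer=ZeFg????AK
Fragment 3: offset=4 data="bzqi" -> buffer=ZeFgbzqiAK

Answer: ZeFgbzqiAK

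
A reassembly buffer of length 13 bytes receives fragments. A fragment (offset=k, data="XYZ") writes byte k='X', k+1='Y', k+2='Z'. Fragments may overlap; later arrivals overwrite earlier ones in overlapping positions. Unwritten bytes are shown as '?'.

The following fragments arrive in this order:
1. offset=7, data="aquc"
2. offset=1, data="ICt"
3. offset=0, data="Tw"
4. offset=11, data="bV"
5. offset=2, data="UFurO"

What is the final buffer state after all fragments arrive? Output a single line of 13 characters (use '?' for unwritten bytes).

Answer: TwUFurOaqucbV

Derivation:
Fragment 1: offset=7 data="aquc" -> buffer=???????aquc??
Fragment 2: offset=1 data="ICt" -> buffer=?ICt???aquc??
Fragment 3: offset=0 data="Tw" -> buffer=TwCt???aquc??
Fragment 4: offset=11 data="bV" -> buffer=TwCt???aqucbV
Fragment 5: offset=2 data="UFurO" -> buffer=TwUFurOaqucbV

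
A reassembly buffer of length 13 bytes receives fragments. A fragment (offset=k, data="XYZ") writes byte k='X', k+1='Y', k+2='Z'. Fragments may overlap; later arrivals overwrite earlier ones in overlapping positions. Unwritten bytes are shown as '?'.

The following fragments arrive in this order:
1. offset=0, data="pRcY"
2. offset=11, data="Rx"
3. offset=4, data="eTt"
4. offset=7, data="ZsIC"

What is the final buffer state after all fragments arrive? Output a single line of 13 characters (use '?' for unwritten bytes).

Answer: pRcYeTtZsICRx

Derivation:
Fragment 1: offset=0 data="pRcY" -> buffer=pRcY?????????
Fragment 2: offset=11 data="Rx" -> buffer=pRcY???????Rx
Fragment 3: offset=4 data="eTt" -> buffer=pRcYeTt????Rx
Fragment 4: offset=7 data="ZsIC" -> buffer=pRcYeTtZsICRx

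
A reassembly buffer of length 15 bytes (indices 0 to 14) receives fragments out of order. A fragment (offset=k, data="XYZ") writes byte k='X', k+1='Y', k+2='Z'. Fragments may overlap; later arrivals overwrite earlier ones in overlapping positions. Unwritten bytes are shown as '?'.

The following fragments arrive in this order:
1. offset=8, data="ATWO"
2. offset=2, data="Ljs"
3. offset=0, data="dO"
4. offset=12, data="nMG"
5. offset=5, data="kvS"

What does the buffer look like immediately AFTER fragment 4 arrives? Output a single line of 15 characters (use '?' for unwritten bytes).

Fragment 1: offset=8 data="ATWO" -> buffer=????????ATWO???
Fragment 2: offset=2 data="Ljs" -> buffer=??Ljs???ATWO???
Fragment 3: offset=0 data="dO" -> buffer=dOLjs???ATWO???
Fragment 4: offset=12 data="nMG" -> buffer=dOLjs???ATWOnMG

Answer: dOLjs???ATWOnMG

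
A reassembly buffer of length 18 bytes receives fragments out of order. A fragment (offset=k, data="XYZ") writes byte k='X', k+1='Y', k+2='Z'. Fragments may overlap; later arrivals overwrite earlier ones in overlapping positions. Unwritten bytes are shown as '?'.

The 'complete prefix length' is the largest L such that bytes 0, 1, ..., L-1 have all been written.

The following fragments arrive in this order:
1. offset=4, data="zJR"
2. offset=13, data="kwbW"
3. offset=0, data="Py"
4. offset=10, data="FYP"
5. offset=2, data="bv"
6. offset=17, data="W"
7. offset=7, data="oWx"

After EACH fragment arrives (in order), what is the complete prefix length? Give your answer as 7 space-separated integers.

Fragment 1: offset=4 data="zJR" -> buffer=????zJR??????????? -> prefix_len=0
Fragment 2: offset=13 data="kwbW" -> buffer=????zJR??????kwbW? -> prefix_len=0
Fragment 3: offset=0 data="Py" -> buffer=Py??zJR??????kwbW? -> prefix_len=2
Fragment 4: offset=10 data="FYP" -> buffer=Py??zJR???FYPkwbW? -> prefix_len=2
Fragment 5: offset=2 data="bv" -> buffer=PybvzJR???FYPkwbW? -> prefix_len=7
Fragment 6: offset=17 data="W" -> buffer=PybvzJR???FYPkwbWW -> prefix_len=7
Fragment 7: offset=7 data="oWx" -> buffer=PybvzJRoWxFYPkwbWW -> prefix_len=18

Answer: 0 0 2 2 7 7 18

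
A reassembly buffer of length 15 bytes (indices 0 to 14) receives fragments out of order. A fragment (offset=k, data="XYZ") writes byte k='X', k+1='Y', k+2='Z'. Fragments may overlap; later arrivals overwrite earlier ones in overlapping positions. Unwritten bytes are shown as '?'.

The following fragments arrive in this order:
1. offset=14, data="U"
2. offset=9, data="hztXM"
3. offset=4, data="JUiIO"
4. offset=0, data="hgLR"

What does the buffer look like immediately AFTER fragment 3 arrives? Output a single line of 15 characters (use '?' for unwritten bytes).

Fragment 1: offset=14 data="U" -> buffer=??????????????U
Fragment 2: offset=9 data="hztXM" -> buffer=?????????hztXMU
Fragment 3: offset=4 data="JUiIO" -> buffer=????JUiIOhztXMU

Answer: ????JUiIOhztXMU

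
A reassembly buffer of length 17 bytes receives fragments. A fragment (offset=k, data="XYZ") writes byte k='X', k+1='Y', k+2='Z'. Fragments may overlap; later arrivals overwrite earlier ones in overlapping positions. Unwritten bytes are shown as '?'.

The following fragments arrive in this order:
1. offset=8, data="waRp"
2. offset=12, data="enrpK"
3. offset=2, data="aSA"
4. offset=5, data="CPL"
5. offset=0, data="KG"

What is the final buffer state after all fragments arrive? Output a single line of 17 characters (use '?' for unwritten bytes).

Fragment 1: offset=8 data="waRp" -> buffer=????????waRp?????
Fragment 2: offset=12 data="enrpK" -> buffer=????????waRpenrpK
Fragment 3: offset=2 data="aSA" -> buffer=??aSA???waRpenrpK
Fragment 4: offset=5 data="CPL" -> buffer=??aSACPLwaRpenrpK
Fragment 5: offset=0 data="KG" -> buffer=KGaSACPLwaRpenrpK

Answer: KGaSACPLwaRpenrpK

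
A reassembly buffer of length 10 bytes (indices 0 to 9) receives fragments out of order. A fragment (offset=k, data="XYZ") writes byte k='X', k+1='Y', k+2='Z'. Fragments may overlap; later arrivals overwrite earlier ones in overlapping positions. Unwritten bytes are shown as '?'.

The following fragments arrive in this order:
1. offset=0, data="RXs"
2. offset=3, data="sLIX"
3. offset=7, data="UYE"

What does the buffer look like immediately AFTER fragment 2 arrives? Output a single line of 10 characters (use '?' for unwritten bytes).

Answer: RXssLIX???

Derivation:
Fragment 1: offset=0 data="RXs" -> buffer=RXs???????
Fragment 2: offset=3 data="sLIX" -> buffer=RXssLIX???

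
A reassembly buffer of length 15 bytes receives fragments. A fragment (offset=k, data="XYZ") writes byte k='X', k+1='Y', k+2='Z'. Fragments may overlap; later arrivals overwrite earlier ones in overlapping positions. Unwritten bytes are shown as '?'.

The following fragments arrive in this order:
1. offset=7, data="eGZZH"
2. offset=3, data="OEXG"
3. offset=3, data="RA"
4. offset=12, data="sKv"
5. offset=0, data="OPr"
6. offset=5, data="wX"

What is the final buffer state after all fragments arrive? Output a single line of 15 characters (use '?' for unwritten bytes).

Fragment 1: offset=7 data="eGZZH" -> buffer=???????eGZZH???
Fragment 2: offset=3 data="OEXG" -> buffer=???OEXGeGZZH???
Fragment 3: offset=3 data="RA" -> buffer=???RAXGeGZZH???
Fragment 4: offset=12 data="sKv" -> buffer=???RAXGeGZZHsKv
Fragment 5: offset=0 data="OPr" -> buffer=OPrRAXGeGZZHsKv
Fragment 6: offset=5 data="wX" -> buffer=OPrRAwXeGZZHsKv

Answer: OPrRAwXeGZZHsKv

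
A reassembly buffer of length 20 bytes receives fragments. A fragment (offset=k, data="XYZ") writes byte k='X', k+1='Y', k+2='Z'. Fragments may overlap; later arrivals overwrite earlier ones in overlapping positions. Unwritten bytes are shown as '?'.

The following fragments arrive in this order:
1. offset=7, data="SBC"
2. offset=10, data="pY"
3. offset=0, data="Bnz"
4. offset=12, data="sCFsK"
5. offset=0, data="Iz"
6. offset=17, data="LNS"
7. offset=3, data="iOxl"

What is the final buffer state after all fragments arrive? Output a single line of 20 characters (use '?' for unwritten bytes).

Fragment 1: offset=7 data="SBC" -> buffer=???????SBC??????????
Fragment 2: offset=10 data="pY" -> buffer=???????SBCpY????????
Fragment 3: offset=0 data="Bnz" -> buffer=Bnz????SBCpY????????
Fragment 4: offset=12 data="sCFsK" -> buffer=Bnz????SBCpYsCFsK???
Fragment 5: offset=0 data="Iz" -> buffer=Izz????SBCpYsCFsK???
Fragment 6: offset=17 data="LNS" -> buffer=Izz????SBCpYsCFsKLNS
Fragment 7: offset=3 data="iOxl" -> buffer=IzziOxlSBCpYsCFsKLNS

Answer: IzziOxlSBCpYsCFsKLNS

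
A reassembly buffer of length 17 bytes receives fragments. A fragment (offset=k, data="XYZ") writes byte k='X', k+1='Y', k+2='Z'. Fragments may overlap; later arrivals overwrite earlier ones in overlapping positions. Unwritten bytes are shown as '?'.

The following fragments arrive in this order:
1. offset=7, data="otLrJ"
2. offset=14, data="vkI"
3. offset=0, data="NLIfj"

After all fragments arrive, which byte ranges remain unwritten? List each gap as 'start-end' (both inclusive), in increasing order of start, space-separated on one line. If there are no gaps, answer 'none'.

Fragment 1: offset=7 len=5
Fragment 2: offset=14 len=3
Fragment 3: offset=0 len=5
Gaps: 5-6 12-13

Answer: 5-6 12-13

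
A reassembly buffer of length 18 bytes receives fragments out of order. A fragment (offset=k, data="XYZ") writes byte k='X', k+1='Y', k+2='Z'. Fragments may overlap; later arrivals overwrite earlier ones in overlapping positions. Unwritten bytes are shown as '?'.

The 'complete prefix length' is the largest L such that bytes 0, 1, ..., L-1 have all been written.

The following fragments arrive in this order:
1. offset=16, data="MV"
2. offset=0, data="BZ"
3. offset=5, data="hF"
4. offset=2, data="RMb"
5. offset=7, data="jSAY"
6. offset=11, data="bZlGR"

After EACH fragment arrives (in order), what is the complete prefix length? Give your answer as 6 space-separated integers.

Fragment 1: offset=16 data="MV" -> buffer=????????????????MV -> prefix_len=0
Fragment 2: offset=0 data="BZ" -> buffer=BZ??????????????MV -> prefix_len=2
Fragment 3: offset=5 data="hF" -> buffer=BZ???hF?????????MV -> prefix_len=2
Fragment 4: offset=2 data="RMb" -> buffer=BZRMbhF?????????MV -> prefix_len=7
Fragment 5: offset=7 data="jSAY" -> buffer=BZRMbhFjSAY?????MV -> prefix_len=11
Fragment 6: offset=11 data="bZlGR" -> buffer=BZRMbhFjSAYbZlGRMV -> prefix_len=18

Answer: 0 2 2 7 11 18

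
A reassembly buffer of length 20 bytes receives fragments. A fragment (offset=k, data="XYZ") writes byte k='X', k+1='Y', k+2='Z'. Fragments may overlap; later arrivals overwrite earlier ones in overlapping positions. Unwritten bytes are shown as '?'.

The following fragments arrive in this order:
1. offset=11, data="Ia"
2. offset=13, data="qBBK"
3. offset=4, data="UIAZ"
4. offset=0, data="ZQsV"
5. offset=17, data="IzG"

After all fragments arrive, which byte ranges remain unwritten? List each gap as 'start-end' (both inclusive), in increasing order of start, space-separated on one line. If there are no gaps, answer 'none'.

Fragment 1: offset=11 len=2
Fragment 2: offset=13 len=4
Fragment 3: offset=4 len=4
Fragment 4: offset=0 len=4
Fragment 5: offset=17 len=3
Gaps: 8-10

Answer: 8-10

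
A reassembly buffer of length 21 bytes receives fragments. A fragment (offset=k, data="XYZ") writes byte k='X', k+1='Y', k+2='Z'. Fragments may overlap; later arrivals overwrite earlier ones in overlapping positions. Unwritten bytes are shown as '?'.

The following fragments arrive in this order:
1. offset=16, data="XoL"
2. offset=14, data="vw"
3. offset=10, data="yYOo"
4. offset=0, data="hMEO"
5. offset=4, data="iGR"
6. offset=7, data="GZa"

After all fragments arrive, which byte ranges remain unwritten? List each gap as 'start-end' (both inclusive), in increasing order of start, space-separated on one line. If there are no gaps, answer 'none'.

Answer: 19-20

Derivation:
Fragment 1: offset=16 len=3
Fragment 2: offset=14 len=2
Fragment 3: offset=10 len=4
Fragment 4: offset=0 len=4
Fragment 5: offset=4 len=3
Fragment 6: offset=7 len=3
Gaps: 19-20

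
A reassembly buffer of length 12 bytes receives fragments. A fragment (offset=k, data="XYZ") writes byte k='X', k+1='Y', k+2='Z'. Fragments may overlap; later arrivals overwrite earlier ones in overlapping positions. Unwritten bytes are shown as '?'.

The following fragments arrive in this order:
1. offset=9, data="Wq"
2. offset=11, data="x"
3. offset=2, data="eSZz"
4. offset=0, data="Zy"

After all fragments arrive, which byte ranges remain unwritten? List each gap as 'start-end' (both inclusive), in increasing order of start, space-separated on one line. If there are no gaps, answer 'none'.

Fragment 1: offset=9 len=2
Fragment 2: offset=11 len=1
Fragment 3: offset=2 len=4
Fragment 4: offset=0 len=2
Gaps: 6-8

Answer: 6-8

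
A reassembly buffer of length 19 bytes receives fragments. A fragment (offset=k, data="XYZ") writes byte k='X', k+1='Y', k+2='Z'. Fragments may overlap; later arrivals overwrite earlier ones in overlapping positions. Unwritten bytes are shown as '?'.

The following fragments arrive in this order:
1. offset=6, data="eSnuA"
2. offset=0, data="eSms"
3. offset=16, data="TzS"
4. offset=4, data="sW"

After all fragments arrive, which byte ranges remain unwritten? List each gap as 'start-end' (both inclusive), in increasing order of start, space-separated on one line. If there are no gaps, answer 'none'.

Answer: 11-15

Derivation:
Fragment 1: offset=6 len=5
Fragment 2: offset=0 len=4
Fragment 3: offset=16 len=3
Fragment 4: offset=4 len=2
Gaps: 11-15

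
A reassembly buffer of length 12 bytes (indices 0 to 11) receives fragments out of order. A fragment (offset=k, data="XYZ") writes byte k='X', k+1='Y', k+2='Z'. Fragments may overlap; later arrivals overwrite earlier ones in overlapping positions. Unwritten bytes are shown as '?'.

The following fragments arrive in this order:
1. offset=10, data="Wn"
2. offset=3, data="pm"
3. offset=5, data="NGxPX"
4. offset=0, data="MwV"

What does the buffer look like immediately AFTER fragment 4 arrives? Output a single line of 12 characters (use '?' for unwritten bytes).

Answer: MwVpmNGxPXWn

Derivation:
Fragment 1: offset=10 data="Wn" -> buffer=??????????Wn
Fragment 2: offset=3 data="pm" -> buffer=???pm?????Wn
Fragment 3: offset=5 data="NGxPX" -> buffer=???pmNGxPXWn
Fragment 4: offset=0 data="MwV" -> buffer=MwVpmNGxPXWn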